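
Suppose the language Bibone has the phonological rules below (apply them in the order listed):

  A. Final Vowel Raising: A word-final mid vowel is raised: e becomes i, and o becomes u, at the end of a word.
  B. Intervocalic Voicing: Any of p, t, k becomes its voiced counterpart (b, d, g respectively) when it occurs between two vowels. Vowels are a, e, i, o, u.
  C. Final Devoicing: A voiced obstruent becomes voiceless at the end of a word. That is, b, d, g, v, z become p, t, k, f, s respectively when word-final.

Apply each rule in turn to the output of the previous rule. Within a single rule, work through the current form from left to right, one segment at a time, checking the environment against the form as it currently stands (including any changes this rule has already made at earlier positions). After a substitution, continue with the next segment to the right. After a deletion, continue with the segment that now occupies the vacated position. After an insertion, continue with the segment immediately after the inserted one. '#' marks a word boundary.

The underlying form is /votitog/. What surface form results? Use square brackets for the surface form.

[vodidok]

A Final Vowel Raising: no change — [votitog]
B Intervocalic Voicing: [votitog] → [vodidog]
C Final Devoicing: [vodidog] → [vodidok]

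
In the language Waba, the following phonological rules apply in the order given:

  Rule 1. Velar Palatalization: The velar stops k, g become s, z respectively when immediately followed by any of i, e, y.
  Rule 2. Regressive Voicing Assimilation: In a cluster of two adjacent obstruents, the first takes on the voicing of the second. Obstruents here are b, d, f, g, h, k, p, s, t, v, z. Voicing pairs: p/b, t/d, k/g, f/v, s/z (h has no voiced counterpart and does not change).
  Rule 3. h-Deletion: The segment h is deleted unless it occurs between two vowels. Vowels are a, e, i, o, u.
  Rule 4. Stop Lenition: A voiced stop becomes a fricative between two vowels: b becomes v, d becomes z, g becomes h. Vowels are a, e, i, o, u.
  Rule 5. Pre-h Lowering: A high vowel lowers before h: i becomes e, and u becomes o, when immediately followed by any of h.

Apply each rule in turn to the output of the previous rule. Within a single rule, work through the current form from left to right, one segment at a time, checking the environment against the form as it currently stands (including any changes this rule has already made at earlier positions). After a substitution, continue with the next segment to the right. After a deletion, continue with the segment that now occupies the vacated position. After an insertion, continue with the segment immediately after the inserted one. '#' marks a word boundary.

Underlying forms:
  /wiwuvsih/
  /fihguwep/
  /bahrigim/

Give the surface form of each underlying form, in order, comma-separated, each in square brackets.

[wiwufsi], [fehuwep], [barizim]

/wiwuvsih/:
  Rule 1 Velar Palatalization: no change — [wiwuvsih]
  Rule 2 Regressive Voicing Assimilation: [wiwuvsih] → [wiwufsih]
  Rule 3 h-Deletion: [wiwufsih] → [wiwufsi]
  Rule 4 Stop Lenition: no change — [wiwufsi]
  Rule 5 Pre-h Lowering: no change — [wiwufsi]
/fihguwep/:
  Rule 1 Velar Palatalization: no change — [fihguwep]
  Rule 2 Regressive Voicing Assimilation: no change — [fihguwep]
  Rule 3 h-Deletion: [fihguwep] → [figuwep]
  Rule 4 Stop Lenition: [figuwep] → [fihuwep]
  Rule 5 Pre-h Lowering: [fihuwep] → [fehuwep]
/bahrigim/:
  Rule 1 Velar Palatalization: [bahrigim] → [bahrizim]
  Rule 2 Regressive Voicing Assimilation: no change — [bahrizim]
  Rule 3 h-Deletion: [bahrizim] → [barizim]
  Rule 4 Stop Lenition: no change — [barizim]
  Rule 5 Pre-h Lowering: no change — [barizim]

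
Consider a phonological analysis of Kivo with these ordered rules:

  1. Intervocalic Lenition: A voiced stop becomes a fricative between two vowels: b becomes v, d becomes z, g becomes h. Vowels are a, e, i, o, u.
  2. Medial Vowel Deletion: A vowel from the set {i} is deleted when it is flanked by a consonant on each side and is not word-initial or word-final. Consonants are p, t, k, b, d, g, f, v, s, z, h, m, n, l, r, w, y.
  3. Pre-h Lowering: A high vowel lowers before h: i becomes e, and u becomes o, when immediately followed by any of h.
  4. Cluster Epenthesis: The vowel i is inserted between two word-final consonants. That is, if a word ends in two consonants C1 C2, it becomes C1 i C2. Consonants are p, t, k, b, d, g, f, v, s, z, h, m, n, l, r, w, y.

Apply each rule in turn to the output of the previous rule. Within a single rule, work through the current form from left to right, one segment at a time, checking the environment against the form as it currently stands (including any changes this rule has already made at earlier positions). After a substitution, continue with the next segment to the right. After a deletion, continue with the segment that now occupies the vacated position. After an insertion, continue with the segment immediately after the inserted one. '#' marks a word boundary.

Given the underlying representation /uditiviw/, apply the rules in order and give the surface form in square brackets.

1 Intervocalic Lenition: [uditiviw] → [uzitiviw]
2 Medial Vowel Deletion: [uzitiviw] → [uztvw]
3 Pre-h Lowering: no change — [uztvw]
4 Cluster Epenthesis: [uztvw] → [uztviw]

[uztviw]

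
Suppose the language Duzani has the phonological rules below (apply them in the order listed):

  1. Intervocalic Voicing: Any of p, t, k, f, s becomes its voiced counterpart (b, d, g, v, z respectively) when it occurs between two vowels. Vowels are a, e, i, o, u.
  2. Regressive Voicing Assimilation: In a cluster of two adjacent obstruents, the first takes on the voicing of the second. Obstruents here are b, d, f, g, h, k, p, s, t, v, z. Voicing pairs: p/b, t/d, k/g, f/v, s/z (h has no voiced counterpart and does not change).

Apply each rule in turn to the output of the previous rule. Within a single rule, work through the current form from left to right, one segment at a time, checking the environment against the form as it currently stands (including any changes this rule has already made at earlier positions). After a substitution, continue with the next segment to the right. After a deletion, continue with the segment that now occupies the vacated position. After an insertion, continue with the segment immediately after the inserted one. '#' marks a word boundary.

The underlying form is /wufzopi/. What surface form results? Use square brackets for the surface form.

[wuvzobi]

1 Intervocalic Voicing: [wufzopi] → [wufzobi]
2 Regressive Voicing Assimilation: [wufzobi] → [wuvzobi]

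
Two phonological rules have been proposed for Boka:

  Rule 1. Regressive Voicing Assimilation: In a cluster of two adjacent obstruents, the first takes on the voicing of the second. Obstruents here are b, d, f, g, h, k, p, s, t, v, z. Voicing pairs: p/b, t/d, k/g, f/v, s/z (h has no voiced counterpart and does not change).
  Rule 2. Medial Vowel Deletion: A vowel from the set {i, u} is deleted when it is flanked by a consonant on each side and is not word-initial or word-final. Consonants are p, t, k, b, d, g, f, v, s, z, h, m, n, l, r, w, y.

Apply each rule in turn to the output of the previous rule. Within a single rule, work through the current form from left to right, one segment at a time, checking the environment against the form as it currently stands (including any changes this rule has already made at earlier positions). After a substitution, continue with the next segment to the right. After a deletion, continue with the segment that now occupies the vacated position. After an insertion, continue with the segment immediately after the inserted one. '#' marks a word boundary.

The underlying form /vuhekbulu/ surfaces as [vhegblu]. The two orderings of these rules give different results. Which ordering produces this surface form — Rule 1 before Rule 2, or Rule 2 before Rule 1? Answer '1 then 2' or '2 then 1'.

Order 1 then 2:
  1 Regressive Voicing Assimilation: [vuhekbulu] → [vuhegbulu]
  2 Medial Vowel Deletion: [vuhegbulu] → [vhegblu]
  result: [vhegblu]
Order 2 then 1:
  2 Medial Vowel Deletion: [vuhekbulu] → [vhekblu]
  1 Regressive Voicing Assimilation: [vhekblu] → [fhegblu]
  result: [fhegblu]

1 then 2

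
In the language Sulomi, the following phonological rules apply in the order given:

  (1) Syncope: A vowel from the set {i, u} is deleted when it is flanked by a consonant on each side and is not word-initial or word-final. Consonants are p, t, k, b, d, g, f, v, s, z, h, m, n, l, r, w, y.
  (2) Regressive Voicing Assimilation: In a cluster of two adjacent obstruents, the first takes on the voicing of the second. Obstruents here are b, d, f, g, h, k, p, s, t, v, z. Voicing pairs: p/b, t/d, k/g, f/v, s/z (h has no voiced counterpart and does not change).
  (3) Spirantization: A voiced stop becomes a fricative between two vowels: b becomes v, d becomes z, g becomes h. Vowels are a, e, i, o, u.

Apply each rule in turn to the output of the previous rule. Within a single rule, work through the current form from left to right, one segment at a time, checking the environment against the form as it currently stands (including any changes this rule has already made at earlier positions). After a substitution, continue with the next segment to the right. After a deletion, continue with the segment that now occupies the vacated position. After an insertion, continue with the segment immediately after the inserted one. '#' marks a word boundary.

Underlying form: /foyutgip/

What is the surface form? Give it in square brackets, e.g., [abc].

(1) Syncope: [foyutgip] → [foytgp]
(2) Regressive Voicing Assimilation: [foytgp] → [foydkp]
(3) Spirantization: no change — [foydkp]

[foydkp]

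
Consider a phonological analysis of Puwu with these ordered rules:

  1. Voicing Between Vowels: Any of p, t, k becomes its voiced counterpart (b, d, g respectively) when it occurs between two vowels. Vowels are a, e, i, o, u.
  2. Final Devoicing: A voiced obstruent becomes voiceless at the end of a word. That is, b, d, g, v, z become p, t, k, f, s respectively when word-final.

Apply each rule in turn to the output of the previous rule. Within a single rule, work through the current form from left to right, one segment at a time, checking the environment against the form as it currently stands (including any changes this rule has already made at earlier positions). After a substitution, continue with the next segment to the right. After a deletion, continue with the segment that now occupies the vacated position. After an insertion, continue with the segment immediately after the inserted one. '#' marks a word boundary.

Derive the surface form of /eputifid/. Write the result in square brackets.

[ebudifit]

1 Voicing Between Vowels: [eputifid] → [ebudifid]
2 Final Devoicing: [ebudifid] → [ebudifit]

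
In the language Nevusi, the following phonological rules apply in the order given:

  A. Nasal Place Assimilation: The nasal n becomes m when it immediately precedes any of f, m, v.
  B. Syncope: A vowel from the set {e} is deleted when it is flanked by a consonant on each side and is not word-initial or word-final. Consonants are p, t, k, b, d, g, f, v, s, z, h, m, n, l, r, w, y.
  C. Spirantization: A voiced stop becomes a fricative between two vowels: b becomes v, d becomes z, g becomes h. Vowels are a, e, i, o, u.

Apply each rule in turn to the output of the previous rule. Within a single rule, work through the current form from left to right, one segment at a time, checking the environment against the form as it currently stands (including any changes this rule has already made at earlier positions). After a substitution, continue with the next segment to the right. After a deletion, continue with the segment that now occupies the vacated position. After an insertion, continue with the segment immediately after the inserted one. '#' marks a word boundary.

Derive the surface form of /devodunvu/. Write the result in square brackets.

A Nasal Place Assimilation: [devodunvu] → [devodumvu]
B Syncope: [devodumvu] → [dvodumvu]
C Spirantization: [dvodumvu] → [dvozumvu]

[dvozumvu]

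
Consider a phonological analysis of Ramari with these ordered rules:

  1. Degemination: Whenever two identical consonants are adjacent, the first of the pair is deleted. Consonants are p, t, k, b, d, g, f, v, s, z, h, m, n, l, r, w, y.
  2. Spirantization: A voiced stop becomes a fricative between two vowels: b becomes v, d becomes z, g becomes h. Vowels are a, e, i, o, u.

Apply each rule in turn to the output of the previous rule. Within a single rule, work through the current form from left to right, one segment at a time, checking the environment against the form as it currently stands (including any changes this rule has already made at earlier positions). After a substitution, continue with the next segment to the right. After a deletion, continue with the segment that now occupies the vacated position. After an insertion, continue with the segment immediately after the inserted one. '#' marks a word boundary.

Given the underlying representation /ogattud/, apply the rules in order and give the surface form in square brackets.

1 Degemination: [ogattud] → [ogatud]
2 Spirantization: [ogatud] → [ohatud]

[ohatud]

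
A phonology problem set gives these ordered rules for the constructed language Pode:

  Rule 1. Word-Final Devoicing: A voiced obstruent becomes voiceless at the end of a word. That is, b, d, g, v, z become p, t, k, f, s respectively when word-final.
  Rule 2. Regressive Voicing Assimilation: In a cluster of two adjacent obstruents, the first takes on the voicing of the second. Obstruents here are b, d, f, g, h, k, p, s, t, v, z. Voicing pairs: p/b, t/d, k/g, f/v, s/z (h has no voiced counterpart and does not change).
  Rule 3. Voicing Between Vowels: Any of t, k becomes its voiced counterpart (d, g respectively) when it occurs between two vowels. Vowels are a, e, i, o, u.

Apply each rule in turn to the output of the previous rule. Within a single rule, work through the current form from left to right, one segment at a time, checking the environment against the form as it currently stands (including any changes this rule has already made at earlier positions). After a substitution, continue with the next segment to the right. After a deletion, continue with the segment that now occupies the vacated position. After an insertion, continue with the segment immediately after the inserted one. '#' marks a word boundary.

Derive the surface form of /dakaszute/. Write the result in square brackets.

Rule 1 Word-Final Devoicing: no change — [dakaszute]
Rule 2 Regressive Voicing Assimilation: [dakaszute] → [dakazzute]
Rule 3 Voicing Between Vowels: [dakazzute] → [dagazzude]

[dagazzude]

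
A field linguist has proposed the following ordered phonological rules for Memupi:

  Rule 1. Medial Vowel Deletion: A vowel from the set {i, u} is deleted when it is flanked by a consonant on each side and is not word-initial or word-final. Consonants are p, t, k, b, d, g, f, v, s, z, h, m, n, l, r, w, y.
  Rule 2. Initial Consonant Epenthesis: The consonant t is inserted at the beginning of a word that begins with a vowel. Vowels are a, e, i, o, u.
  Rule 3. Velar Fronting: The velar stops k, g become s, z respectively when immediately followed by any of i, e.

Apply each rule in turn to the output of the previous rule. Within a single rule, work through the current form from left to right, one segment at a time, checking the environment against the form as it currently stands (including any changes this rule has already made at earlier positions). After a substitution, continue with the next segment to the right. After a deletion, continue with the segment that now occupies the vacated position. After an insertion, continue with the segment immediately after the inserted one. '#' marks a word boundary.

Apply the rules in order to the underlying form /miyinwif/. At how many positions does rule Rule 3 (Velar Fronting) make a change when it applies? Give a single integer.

Rule 1 Medial Vowel Deletion: [miyinwif] → [mynwf]
Rule 2 Initial Consonant Epenthesis: no change — [mynwf]
Rule 3 Velar Fronting: no change — [mynwf]
Rule Rule 3 changed 0 position(s).

0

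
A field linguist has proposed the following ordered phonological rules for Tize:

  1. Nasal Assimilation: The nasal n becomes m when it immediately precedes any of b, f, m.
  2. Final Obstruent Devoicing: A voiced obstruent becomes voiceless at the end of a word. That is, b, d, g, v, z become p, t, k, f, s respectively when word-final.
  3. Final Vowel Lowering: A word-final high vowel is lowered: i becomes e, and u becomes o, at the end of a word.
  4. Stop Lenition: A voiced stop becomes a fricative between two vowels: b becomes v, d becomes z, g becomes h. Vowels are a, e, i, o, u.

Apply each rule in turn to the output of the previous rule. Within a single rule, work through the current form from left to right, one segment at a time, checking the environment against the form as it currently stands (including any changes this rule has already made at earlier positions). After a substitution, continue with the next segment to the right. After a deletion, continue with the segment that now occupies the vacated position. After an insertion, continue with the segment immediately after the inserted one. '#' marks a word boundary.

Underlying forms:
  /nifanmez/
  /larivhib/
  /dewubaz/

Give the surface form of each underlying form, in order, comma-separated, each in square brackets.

[nifammes], [larivhip], [dewuvas]

/nifanmez/:
  1 Nasal Assimilation: [nifanmez] → [nifammez]
  2 Final Obstruent Devoicing: [nifammez] → [nifammes]
  3 Final Vowel Lowering: no change — [nifammes]
  4 Stop Lenition: no change — [nifammes]
/larivhib/:
  1 Nasal Assimilation: no change — [larivhib]
  2 Final Obstruent Devoicing: [larivhib] → [larivhip]
  3 Final Vowel Lowering: no change — [larivhip]
  4 Stop Lenition: no change — [larivhip]
/dewubaz/:
  1 Nasal Assimilation: no change — [dewubaz]
  2 Final Obstruent Devoicing: [dewubaz] → [dewubas]
  3 Final Vowel Lowering: no change — [dewubas]
  4 Stop Lenition: [dewubas] → [dewuvas]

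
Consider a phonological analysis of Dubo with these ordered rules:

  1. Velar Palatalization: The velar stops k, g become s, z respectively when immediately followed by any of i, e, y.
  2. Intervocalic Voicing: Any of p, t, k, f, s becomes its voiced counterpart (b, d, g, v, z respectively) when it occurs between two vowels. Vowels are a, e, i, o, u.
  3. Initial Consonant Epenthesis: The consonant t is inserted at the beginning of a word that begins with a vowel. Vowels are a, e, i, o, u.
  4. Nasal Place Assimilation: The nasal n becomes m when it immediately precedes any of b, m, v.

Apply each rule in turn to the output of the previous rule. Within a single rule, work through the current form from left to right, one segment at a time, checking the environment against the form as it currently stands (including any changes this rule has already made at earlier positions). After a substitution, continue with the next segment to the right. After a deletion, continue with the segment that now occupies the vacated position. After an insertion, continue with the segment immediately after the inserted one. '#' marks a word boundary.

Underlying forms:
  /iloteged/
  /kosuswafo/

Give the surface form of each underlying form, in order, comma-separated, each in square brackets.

/iloteged/:
  1 Velar Palatalization: [iloteged] → [ilotezed]
  2 Intervocalic Voicing: [ilotezed] → [ilodezed]
  3 Initial Consonant Epenthesis: [ilodezed] → [tilodezed]
  4 Nasal Place Assimilation: no change — [tilodezed]
/kosuswafo/:
  1 Velar Palatalization: no change — [kosuswafo]
  2 Intervocalic Voicing: [kosuswafo] → [kozuswavo]
  3 Initial Consonant Epenthesis: no change — [kozuswavo]
  4 Nasal Place Assimilation: no change — [kozuswavo]

[tilodezed], [kozuswavo]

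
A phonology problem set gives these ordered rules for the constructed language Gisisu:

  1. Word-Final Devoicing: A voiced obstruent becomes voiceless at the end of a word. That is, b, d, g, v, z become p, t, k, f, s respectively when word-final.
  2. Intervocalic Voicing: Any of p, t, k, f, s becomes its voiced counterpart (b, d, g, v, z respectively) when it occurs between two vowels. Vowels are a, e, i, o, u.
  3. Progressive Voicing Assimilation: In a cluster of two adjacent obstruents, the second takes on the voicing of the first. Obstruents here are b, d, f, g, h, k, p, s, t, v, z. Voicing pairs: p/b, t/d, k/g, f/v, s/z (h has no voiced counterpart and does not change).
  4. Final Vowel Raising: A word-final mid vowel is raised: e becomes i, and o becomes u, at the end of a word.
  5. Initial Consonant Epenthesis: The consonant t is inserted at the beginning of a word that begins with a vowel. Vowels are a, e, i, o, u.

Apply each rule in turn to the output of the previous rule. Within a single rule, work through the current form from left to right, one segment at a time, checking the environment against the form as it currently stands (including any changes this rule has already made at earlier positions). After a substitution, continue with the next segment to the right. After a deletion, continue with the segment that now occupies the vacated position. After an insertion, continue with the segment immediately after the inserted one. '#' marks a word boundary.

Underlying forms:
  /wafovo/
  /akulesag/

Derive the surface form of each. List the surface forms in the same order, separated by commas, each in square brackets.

/wafovo/:
  1 Word-Final Devoicing: no change — [wafovo]
  2 Intervocalic Voicing: [wafovo] → [wavovo]
  3 Progressive Voicing Assimilation: no change — [wavovo]
  4 Final Vowel Raising: [wavovo] → [wavovu]
  5 Initial Consonant Epenthesis: no change — [wavovu]
/akulesag/:
  1 Word-Final Devoicing: [akulesag] → [akulesak]
  2 Intervocalic Voicing: [akulesak] → [agulezak]
  3 Progressive Voicing Assimilation: no change — [agulezak]
  4 Final Vowel Raising: no change — [agulezak]
  5 Initial Consonant Epenthesis: [agulezak] → [tagulezak]

[wavovu], [tagulezak]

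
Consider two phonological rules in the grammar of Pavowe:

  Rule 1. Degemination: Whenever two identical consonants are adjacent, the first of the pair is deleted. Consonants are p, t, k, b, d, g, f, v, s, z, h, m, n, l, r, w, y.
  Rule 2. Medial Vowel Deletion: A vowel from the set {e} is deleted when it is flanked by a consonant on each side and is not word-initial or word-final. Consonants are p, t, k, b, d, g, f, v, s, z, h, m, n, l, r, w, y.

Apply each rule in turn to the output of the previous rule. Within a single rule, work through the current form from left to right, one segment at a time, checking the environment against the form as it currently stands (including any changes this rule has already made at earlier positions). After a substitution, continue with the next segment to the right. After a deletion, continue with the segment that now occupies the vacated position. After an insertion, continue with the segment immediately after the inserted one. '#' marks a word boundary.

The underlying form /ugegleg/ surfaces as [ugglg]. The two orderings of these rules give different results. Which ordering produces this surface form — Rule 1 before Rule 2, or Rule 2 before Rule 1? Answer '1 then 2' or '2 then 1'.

Order 1 then 2:
  1 Degemination: no change — [ugegleg]
  2 Medial Vowel Deletion: [ugegleg] → [ugglg]
  result: [ugglg]
Order 2 then 1:
  2 Medial Vowel Deletion: [ugegleg] → [ugglg]
  1 Degemination: [ugglg] → [uglg]
  result: [uglg]

1 then 2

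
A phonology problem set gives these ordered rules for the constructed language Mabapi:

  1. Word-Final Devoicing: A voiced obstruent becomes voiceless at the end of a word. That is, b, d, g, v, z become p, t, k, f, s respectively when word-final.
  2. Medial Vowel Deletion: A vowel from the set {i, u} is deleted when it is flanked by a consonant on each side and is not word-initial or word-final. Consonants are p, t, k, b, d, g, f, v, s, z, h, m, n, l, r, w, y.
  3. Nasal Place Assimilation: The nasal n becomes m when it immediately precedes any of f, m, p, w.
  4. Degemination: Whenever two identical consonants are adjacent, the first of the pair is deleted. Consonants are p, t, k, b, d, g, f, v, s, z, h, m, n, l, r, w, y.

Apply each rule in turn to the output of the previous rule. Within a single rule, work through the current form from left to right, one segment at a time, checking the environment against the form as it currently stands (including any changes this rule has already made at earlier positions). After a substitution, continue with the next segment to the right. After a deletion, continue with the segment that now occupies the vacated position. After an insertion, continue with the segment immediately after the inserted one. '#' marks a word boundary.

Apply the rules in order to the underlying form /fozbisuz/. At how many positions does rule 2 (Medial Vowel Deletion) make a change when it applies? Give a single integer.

2

1 Word-Final Devoicing: [fozbisuz] → [fozbisus]
2 Medial Vowel Deletion: [fozbisus] → [fozbss]
3 Nasal Place Assimilation: no change — [fozbss]
4 Degemination: [fozbss] → [fozbs]
Rule 2 changed 2 position(s).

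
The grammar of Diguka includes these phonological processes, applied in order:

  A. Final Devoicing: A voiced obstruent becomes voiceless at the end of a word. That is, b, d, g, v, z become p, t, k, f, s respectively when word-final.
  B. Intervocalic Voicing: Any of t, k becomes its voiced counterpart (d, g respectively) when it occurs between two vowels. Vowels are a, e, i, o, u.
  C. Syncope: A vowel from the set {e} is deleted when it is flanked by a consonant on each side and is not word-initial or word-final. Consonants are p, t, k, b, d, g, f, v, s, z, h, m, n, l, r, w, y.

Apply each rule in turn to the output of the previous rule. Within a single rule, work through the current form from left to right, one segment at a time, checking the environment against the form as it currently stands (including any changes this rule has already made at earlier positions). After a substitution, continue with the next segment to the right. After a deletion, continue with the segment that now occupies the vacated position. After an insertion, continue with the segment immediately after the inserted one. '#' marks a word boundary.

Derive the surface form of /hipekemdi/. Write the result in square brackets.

A Final Devoicing: no change — [hipekemdi]
B Intervocalic Voicing: [hipekemdi] → [hipegemdi]
C Syncope: [hipegemdi] → [hipgmdi]

[hipgmdi]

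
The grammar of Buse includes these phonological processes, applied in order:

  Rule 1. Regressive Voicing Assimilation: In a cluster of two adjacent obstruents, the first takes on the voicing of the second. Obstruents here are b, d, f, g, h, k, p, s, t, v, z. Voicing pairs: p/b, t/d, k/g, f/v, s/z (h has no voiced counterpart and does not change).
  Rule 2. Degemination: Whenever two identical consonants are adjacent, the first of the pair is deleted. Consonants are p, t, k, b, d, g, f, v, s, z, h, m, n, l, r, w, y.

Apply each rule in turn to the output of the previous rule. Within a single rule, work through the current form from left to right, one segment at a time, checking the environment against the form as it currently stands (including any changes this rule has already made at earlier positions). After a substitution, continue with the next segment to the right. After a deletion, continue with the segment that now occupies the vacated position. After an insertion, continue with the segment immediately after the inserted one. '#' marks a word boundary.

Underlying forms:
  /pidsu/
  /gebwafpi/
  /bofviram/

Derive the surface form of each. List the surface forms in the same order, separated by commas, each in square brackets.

/pidsu/:
  Rule 1 Regressive Voicing Assimilation: [pidsu] → [pitsu]
  Rule 2 Degemination: no change — [pitsu]
/gebwafpi/:
  Rule 1 Regressive Voicing Assimilation: no change — [gebwafpi]
  Rule 2 Degemination: no change — [gebwafpi]
/bofviram/:
  Rule 1 Regressive Voicing Assimilation: [bofviram] → [bovviram]
  Rule 2 Degemination: [bovviram] → [boviram]

[pitsu], [gebwafpi], [boviram]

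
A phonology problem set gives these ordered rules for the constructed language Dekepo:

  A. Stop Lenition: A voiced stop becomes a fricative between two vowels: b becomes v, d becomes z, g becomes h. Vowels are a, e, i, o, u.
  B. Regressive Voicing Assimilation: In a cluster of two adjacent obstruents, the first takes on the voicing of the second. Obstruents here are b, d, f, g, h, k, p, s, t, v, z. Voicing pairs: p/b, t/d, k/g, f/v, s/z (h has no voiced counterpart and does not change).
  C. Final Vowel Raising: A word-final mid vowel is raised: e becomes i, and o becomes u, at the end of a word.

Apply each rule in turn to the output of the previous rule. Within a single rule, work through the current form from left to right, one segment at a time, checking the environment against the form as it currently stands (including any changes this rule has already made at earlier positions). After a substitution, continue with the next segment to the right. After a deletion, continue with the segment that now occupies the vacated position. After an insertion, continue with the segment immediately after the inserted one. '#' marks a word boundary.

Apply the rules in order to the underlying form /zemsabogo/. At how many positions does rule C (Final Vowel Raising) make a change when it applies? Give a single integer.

A Stop Lenition: [zemsabogo] → [zemsavoho]
B Regressive Voicing Assimilation: no change — [zemsavoho]
C Final Vowel Raising: [zemsavoho] → [zemsavohu]
Rule C changed 1 position(s).

1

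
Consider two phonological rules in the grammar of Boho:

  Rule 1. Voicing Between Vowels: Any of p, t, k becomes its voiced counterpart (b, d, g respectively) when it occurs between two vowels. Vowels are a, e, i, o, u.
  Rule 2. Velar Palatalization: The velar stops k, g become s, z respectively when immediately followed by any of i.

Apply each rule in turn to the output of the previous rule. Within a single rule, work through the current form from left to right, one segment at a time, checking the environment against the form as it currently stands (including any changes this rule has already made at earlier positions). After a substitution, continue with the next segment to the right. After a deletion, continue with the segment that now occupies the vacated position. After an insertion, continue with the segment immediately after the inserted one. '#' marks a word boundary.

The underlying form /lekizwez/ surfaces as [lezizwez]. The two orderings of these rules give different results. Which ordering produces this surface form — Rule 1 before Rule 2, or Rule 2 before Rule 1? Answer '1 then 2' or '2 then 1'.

1 then 2

Order 1 then 2:
  1 Voicing Between Vowels: [lekizwez] → [legizwez]
  2 Velar Palatalization: [legizwez] → [lezizwez]
  result: [lezizwez]
Order 2 then 1:
  2 Velar Palatalization: [lekizwez] → [lesizwez]
  1 Voicing Between Vowels: no change — [lesizwez]
  result: [lesizwez]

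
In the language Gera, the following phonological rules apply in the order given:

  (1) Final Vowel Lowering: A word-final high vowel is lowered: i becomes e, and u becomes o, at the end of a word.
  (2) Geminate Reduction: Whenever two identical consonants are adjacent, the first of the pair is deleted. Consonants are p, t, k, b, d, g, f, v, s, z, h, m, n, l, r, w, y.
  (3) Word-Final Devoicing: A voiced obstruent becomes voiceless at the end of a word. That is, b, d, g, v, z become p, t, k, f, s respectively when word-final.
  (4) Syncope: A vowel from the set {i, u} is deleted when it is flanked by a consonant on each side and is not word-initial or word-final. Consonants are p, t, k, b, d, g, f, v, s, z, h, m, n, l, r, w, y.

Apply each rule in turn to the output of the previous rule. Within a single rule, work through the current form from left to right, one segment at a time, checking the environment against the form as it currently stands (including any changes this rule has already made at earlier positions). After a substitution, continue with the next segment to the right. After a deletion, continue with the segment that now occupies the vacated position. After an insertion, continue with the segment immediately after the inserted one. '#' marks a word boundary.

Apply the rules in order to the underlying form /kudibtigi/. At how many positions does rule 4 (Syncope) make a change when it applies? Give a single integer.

(1) Final Vowel Lowering: [kudibtigi] → [kudibtige]
(2) Geminate Reduction: no change — [kudibtige]
(3) Word-Final Devoicing: no change — [kudibtige]
(4) Syncope: [kudibtige] → [kdbtge]
Rule 4 changed 3 position(s).

3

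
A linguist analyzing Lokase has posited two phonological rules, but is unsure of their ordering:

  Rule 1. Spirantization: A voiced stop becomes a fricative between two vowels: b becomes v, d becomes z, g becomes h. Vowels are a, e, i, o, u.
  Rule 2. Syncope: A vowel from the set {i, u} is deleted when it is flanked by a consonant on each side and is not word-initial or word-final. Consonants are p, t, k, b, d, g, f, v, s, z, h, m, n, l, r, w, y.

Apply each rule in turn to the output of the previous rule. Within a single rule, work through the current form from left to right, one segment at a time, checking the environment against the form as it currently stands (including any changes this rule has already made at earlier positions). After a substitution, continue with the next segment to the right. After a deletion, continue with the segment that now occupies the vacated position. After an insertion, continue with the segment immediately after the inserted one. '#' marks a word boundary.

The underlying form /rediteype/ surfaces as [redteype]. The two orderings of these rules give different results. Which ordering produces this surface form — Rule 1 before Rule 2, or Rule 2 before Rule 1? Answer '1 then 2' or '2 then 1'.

2 then 1

Order 1 then 2:
  1 Spirantization: [rediteype] → [reziteype]
  2 Syncope: [reziteype] → [rezteype]
  result: [rezteype]
Order 2 then 1:
  2 Syncope: [rediteype] → [redteype]
  1 Spirantization: no change — [redteype]
  result: [redteype]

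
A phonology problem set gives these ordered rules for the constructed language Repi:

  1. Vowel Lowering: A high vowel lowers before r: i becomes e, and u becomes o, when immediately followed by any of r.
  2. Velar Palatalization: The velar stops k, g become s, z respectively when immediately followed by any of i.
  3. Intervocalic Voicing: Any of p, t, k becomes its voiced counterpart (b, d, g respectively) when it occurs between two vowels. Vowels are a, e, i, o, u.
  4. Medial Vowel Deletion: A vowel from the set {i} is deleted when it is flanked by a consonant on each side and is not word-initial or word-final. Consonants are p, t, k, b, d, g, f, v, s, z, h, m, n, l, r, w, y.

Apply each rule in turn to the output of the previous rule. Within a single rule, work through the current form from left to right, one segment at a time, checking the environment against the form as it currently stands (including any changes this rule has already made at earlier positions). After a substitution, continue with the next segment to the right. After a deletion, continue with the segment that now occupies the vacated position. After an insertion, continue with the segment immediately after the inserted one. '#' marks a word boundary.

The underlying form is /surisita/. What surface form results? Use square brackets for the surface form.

1 Vowel Lowering: [surisita] → [sorisita]
2 Velar Palatalization: no change — [sorisita]
3 Intervocalic Voicing: [sorisita] → [sorisida]
4 Medial Vowel Deletion: [sorisida] → [sorsda]

[sorsda]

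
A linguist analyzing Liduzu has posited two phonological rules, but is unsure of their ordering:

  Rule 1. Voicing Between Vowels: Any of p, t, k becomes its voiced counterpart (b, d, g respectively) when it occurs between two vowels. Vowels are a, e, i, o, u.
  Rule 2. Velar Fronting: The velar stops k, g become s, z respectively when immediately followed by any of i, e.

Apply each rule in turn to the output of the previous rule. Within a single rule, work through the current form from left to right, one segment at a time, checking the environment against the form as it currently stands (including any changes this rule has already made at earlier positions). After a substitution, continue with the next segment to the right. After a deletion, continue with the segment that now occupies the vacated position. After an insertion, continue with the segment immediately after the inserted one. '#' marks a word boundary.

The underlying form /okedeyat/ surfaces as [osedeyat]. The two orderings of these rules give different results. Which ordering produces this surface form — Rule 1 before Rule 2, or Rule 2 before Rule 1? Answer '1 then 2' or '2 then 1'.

Order 1 then 2:
  1 Voicing Between Vowels: [okedeyat] → [ogedeyat]
  2 Velar Fronting: [ogedeyat] → [ozedeyat]
  result: [ozedeyat]
Order 2 then 1:
  2 Velar Fronting: [okedeyat] → [osedeyat]
  1 Voicing Between Vowels: no change — [osedeyat]
  result: [osedeyat]

2 then 1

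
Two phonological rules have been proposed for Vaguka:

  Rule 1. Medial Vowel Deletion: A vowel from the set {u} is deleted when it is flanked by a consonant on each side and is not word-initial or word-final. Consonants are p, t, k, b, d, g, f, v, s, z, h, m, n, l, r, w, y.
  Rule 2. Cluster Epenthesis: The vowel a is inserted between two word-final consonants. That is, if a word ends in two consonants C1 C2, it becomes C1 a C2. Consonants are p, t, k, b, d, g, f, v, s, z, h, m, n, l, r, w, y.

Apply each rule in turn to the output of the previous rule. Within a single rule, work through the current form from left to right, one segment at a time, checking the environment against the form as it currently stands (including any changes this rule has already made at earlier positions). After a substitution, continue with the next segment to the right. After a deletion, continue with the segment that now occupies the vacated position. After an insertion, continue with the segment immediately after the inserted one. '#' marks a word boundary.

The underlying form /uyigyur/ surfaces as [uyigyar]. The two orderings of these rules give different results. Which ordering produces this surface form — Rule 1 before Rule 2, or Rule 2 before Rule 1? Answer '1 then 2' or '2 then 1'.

Order 1 then 2:
  1 Medial Vowel Deletion: [uyigyur] → [uyigyr]
  2 Cluster Epenthesis: [uyigyr] → [uyigyar]
  result: [uyigyar]
Order 2 then 1:
  2 Cluster Epenthesis: no change — [uyigyur]
  1 Medial Vowel Deletion: [uyigyur] → [uyigyr]
  result: [uyigyr]

1 then 2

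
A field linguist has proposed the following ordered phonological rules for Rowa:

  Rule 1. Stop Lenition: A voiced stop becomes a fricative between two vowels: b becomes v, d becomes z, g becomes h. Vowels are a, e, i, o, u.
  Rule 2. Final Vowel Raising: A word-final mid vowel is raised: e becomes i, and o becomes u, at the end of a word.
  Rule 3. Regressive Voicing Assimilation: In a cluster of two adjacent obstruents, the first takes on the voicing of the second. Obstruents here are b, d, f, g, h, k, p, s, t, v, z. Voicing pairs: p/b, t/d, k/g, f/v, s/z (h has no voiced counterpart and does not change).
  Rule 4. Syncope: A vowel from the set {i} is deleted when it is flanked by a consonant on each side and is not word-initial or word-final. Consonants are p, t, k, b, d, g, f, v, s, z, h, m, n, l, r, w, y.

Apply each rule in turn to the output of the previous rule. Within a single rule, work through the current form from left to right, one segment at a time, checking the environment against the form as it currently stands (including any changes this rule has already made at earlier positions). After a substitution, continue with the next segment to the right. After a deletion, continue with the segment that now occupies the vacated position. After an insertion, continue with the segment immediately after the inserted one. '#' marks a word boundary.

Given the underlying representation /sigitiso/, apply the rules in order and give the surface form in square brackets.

[shtsu]

Rule 1 Stop Lenition: [sigitiso] → [sihitiso]
Rule 2 Final Vowel Raising: [sihitiso] → [sihitisu]
Rule 3 Regressive Voicing Assimilation: no change — [sihitisu]
Rule 4 Syncope: [sihitisu] → [shtsu]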